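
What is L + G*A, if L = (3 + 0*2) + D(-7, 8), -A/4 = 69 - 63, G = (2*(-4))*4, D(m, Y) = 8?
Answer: 779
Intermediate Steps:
G = -32 (G = -8*4 = -32)
A = -24 (A = -4*(69 - 63) = -4*6 = -24)
L = 11 (L = (3 + 0*2) + 8 = (3 + 0) + 8 = 3 + 8 = 11)
L + G*A = 11 - 32*(-24) = 11 + 768 = 779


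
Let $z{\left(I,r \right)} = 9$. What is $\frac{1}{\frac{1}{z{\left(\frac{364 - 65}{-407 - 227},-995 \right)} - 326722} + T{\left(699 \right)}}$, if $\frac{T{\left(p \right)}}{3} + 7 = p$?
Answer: $\frac{326713}{678256187} \approx 0.0004817$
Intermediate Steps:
$T{\left(p \right)} = -21 + 3 p$
$\frac{1}{\frac{1}{z{\left(\frac{364 - 65}{-407 - 227},-995 \right)} - 326722} + T{\left(699 \right)}} = \frac{1}{\frac{1}{9 - 326722} + \left(-21 + 3 \cdot 699\right)} = \frac{1}{\frac{1}{-326713} + \left(-21 + 2097\right)} = \frac{1}{- \frac{1}{326713} + 2076} = \frac{1}{\frac{678256187}{326713}} = \frac{326713}{678256187}$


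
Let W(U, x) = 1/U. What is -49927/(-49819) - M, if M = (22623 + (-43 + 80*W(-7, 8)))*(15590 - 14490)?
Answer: -1236777976073/49819 ≈ -2.4825e+7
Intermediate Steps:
M = 173778000/7 (M = (22623 + (-43 + 80/(-7)))*(15590 - 14490) = (22623 + (-43 + 80*(-⅐)))*1100 = (22623 + (-43 - 80/7))*1100 = (22623 - 381/7)*1100 = (157980/7)*1100 = 173778000/7 ≈ 2.4825e+7)
-49927/(-49819) - M = -49927/(-49819) - 1*173778000/7 = -49927*(-1/49819) - 173778000/7 = 49927/49819 - 173778000/7 = -1236777976073/49819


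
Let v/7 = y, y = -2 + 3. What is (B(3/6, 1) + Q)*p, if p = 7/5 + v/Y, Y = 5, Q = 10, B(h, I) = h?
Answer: 147/5 ≈ 29.400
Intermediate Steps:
y = 1
v = 7 (v = 7*1 = 7)
p = 14/5 (p = 7/5 + 7/5 = 14/5 ≈ 2.8000)
(B(3/6, 1) + Q)*p = (3/6 + 10)*(14/5) = (3*(⅙) + 10)*(14/5) = (½ + 10)*(14/5) = (21/2)*(14/5) = 147/5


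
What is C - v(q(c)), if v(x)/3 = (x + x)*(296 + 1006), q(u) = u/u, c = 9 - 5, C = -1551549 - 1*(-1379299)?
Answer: -180062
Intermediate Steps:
C = -172250 (C = -1551549 + 1379299 = -172250)
c = 4
q(u) = 1
v(x) = 7812*x (v(x) = 3*((x + x)*(296 + 1006)) = 3*((2*x)*1302) = 3*(2604*x) = 7812*x)
C - v(q(c)) = -172250 - 7812 = -180062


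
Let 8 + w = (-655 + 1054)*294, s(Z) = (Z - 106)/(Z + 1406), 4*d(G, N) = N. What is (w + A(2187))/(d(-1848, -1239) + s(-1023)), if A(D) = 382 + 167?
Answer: -180541604/479053 ≈ -376.87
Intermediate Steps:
A(D) = 549
d(G, N) = N/4
s(Z) = (-106 + Z)/(1406 + Z)
w = 117298 (w = -8 + (-655 + 1054)*294 = -8 + 399*294 = -8 + 117306 = 117298)
(w + A(2187))/(d(-1848, -1239) + s(-1023)) = (117298 + 549)/((¼)*(-1239) + (-106 - 1023)/(1406 - 1023)) = 117847/(-1239/4 - 1129/383) = 117847/(-479053/1532) = 117847*(-1532/479053) = -180541604/479053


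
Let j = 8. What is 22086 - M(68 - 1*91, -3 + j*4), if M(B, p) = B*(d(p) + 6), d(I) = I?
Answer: 22891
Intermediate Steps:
M(B, p) = B*(6 + p) (M(B, p) = B*(p + 6) = B*(6 + p))
22086 - M(68 - 1*91, -3 + j*4) = 22086 - (68 - 1*91)*(6 + (-3 + 8*4)) = 22086 - (68 - 91)*(6 + (-3 + 32)) = 22086 - (-23)*(6 + 29) = 22086 - (-23)*35 = 22086 - 1*(-805) = 22086 + 805 = 22891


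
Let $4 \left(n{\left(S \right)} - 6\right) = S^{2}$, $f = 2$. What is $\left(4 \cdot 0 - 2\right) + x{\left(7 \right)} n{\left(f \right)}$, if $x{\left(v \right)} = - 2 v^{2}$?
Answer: $-688$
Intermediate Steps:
$n{\left(S \right)} = 6 + \frac{S^{2}}{4}$
$\left(4 \cdot 0 - 2\right) + x{\left(7 \right)} n{\left(f \right)} = \left(4 \cdot 0 - 2\right) + - 2 \cdot 7^{2} \left(6 + \frac{2^{2}}{4}\right) = \left(0 - 2\right) + \left(-2\right) 49 \left(6 + \frac{1}{4} \cdot 4\right) = -2 - 98 \left(6 + 1\right) = -2 - 686 = -688$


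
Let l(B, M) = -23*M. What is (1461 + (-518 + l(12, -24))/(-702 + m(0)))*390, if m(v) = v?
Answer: 5127940/9 ≈ 5.6977e+5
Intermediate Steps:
(1461 + (-518 + l(12, -24))/(-702 + m(0)))*390 = (1461 + (-518 - 23*(-24))/(-702 + 0))*390 = (1461 + (-518 + 552)/(-702))*390 = (1461 + 34*(-1/702))*390 = (1461 - 17/351)*390 = (512794/351)*390 = 5127940/9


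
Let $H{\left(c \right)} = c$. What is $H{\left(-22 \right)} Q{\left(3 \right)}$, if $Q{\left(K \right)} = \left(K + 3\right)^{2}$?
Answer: $-792$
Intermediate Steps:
$Q{\left(K \right)} = \left(3 + K\right)^{2}$
$H{\left(-22 \right)} Q{\left(3 \right)} = - 22 \left(3 + 3\right)^{2} = - 22 \cdot 6^{2} = \left(-22\right) 36 = -792$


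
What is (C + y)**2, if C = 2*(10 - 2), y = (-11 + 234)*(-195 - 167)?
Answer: 6514104100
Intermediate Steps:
y = -80726 (y = 223*(-362) = -80726)
C = 16 (C = 2*8 = 16)
(C + y)**2 = (16 - 80726)**2 = (-80710)**2 = 6514104100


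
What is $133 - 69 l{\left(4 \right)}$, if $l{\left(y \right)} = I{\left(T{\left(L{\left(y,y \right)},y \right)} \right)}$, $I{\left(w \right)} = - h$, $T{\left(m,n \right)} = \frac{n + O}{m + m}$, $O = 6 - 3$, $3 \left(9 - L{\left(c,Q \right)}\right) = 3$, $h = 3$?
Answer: $340$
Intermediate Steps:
$L{\left(c,Q \right)} = 8$ ($L{\left(c,Q \right)} = 9 - 1 = 8$)
$O = 3$ ($O = 6 - 3 = 3$)
$T{\left(m,n \right)} = \frac{3 + n}{2 m}$ ($T{\left(m,n \right)} = \frac{n + 3}{m + m} = \frac{3 + n}{2 m}$)
$I{\left(w \right)} = -3$ ($I{\left(w \right)} = \left(-1\right) 3 = -3$)
$l{\left(y \right)} = -3$
$133 - 69 l{\left(4 \right)} = 133 - -207 = 133 + 207 = 340$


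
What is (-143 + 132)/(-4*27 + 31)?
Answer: 1/7 ≈ 0.14286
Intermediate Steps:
(-143 + 132)/(-4*27 + 31) = -11/(-108 + 31) = -11/(-77) = -1/77*(-11) = 1/7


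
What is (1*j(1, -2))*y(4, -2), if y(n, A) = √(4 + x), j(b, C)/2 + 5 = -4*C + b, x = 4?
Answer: 16*√2 ≈ 22.627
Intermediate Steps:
j(b, C) = -10 - 8*C + 2*b (j(b, C) = -10 + 2*(-4*C + b) = -10 + 2*(b - 4*C) = -10 + (-8*C + 2*b) = -10 - 8*C + 2*b)
y(n, A) = 2*√2 (y(n, A) = √(4 + 4) = √8 = 2*√2)
(1*j(1, -2))*y(4, -2) = (1*(-10 - 8*(-2) + 2*1))*(2*√2) = (1*(-10 + 16 + 2))*(2*√2) = (1*8)*(2*√2) = 8*(2*√2) = 16*√2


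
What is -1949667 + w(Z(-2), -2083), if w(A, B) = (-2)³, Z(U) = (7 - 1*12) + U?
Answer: -1949675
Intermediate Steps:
Z(U) = -5 + U (Z(U) = (7 - 12) + U = -5 + U)
w(A, B) = -8
-1949667 + w(Z(-2), -2083) = -1949667 - 8 = -1949675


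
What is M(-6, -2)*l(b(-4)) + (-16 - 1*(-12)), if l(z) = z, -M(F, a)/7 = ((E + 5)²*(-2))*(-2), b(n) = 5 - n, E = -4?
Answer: -256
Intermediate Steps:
M(F, a) = -28 (M(F, a) = -7*(-4 + 5)²*(-2)*(-2) = -7*1²*(-2)*(-2) = -7*1*(-2)*(-2) = -(-14)*(-2) = -7*4 = -28)
M(-6, -2)*l(b(-4)) + (-16 - 1*(-12)) = -28*(5 - 1*(-4)) + (-16 - 1*(-12)) = -28*(5 + 4) + (-16 + 12) = -28*9 - 4 = -252 - 4 = -256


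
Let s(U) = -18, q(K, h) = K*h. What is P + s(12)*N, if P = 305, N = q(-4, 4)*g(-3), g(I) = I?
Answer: -559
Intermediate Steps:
N = 48 (N = -4*4*(-3) = -16*(-3) = 48)
P + s(12)*N = 305 - 18*48 = 305 - 864 = -559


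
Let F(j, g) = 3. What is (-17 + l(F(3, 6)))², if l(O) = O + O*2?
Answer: 64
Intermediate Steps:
l(O) = 3*O (l(O) = O + 2*O = 3*O)
(-17 + l(F(3, 6)))² = (-17 + 3*3)² = (-17 + 9)² = (-8)² = 64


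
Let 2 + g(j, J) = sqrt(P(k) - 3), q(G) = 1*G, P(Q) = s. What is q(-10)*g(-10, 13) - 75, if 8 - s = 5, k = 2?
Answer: -55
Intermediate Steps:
s = 3 (s = 8 - 1*5 = 8 - 5 = 3)
P(Q) = 3
q(G) = G
g(j, J) = -2 (g(j, J) = -2 + sqrt(3 - 3) = -2 + sqrt(0) = -2 + 0 = -2)
q(-10)*g(-10, 13) - 75 = -10*(-2) - 75 = 20 - 75 = -55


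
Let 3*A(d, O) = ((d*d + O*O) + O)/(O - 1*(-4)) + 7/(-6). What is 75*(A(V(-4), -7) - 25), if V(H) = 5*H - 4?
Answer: -42325/6 ≈ -7054.2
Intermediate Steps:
V(H) = -4 + 5*H
A(d, O) = -7/18 + (O + O² + d²)/(3*(4 + O)) (A(d, O) = (((d*d + O*O) + O)/(O - 1*(-4)) + 7/(-6))/3 = (((d² + O²) + O)/(O + 4) + 7*(-⅙))/3 = (((O² + d²) + O)/(4 + O) - 7/6)/3 = ((O + O² + d²)/(4 + O) - 7/6)/3 = (-7/6 + (O + O² + d²)/(4 + O))/3 = -7/18 + (O + O² + d²)/(3*(4 + O)))
75*(A(V(-4), -7) - 25) = 75*((-28 - 1*(-7) + 6*(-7)² + 6*(-4 + 5*(-4))²)/(18*(4 - 7)) - 25) = 75*((1/18)*(-28 + 7 + 6*49 + 6*(-4 - 20)²)/(-3) - 25) = 75*((1/18)*(-⅓)*(-28 + 7 + 294 + 6*(-24)²) - 25) = 75*((1/18)*(-⅓)*(-28 + 7 + 294 + 6*576) - 25) = 75*((1/18)*(-⅓)*(-28 + 7 + 294 + 3456) - 25) = 75*((1/18)*(-⅓)*3729 - 25) = 75*(-1243/18 - 25) = 75*(-1693/18) = -42325/6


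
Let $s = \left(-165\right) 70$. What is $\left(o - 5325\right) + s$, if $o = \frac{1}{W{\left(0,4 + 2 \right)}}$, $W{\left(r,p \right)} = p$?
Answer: $- \frac{101249}{6} \approx -16875.0$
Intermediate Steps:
$o = \frac{1}{6}$ ($o = \frac{1}{4 + 2} = \frac{1}{6} \approx 0.16667$)
$s = -11550$
$\left(o - 5325\right) + s = \left(\frac{1}{6} - 5325\right) - 11550 = - \frac{31949}{6} - 11550 = - \frac{101249}{6}$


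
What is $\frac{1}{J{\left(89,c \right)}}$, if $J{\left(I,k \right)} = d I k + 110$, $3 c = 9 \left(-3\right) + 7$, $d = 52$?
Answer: $- \frac{3}{92230} \approx -3.2527 \cdot 10^{-5}$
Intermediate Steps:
$c = - \frac{20}{3}$ ($c = \frac{9 \left(-3\right) + 7}{3} = \frac{-27 + 7}{3} = \frac{1}{3} \left(-20\right) = - \frac{20}{3} \approx -6.6667$)
$J{\left(I,k \right)} = 110 + 52 I k$ ($J{\left(I,k \right)} = 52 I k + 110 = 110 + 52 I k$)
$\frac{1}{J{\left(89,c \right)}} = \frac{1}{110 + 52 \cdot 89 \left(- \frac{20}{3}\right)} = \frac{1}{110 - \frac{92560}{3}} = \frac{1}{- \frac{92230}{3}} = - \frac{3}{92230}$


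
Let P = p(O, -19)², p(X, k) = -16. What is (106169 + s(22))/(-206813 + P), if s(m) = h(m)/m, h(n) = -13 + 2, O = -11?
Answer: -212337/413114 ≈ -0.51399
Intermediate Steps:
h(n) = -11
s(m) = -11/m
P = 256 (P = (-16)² = 256)
(106169 + s(22))/(-206813 + P) = (106169 - 11/22)/(-206813 + 256) = (106169 - 11*1/22)/(-206557) = (106169 - ½)*(-1/206557) = (212337/2)*(-1/206557) = -212337/413114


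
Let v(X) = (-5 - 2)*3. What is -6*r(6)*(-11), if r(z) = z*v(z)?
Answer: -8316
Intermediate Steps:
v(X) = -21 (v(X) = -7*3 = -21)
r(z) = -21*z (r(z) = z*(-21) = -21*z)
-6*r(6)*(-11) = -(-126)*6*(-11) = -6*(-126)*(-11) = 756*(-11) = -8316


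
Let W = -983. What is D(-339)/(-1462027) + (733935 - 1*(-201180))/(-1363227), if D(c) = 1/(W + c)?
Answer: -602463328163861/878281576150846 ≈ -0.68596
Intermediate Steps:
D(c) = 1/(-983 + c)
D(-339)/(-1462027) + (733935 - 1*(-201180))/(-1363227) = 1/(-983 - 339*(-1462027)) + (733935 - 1*(-201180))/(-1363227) = -1/1462027/(-1322) + (733935 + 201180)*(-1/1363227) = -1/1322*(-1/1462027) + 935115*(-1/1363227) = 1/1932799694 - 311705/454409 = -602463328163861/878281576150846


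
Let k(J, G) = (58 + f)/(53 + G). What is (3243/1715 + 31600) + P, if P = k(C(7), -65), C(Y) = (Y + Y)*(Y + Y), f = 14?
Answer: 54186953/1715 ≈ 31596.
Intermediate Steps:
C(Y) = 4*Y**2 (C(Y) = (2*Y)*(2*Y) = 4*Y**2)
k(J, G) = 72/(53 + G) (k(J, G) = (58 + 14)/(53 + G) = 72/(53 + G))
P = -6 (P = 72/(53 - 65) = 72/(-12) = 72*(-1/12) = -6)
(3243/1715 + 31600) + P = (3243/1715 + 31600) - 6 = 54197243/1715 - 6 = 54186953/1715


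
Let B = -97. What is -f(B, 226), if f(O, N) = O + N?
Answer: -129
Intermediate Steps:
f(O, N) = N + O
-f(B, 226) = -(226 - 97) = -1*129 = -129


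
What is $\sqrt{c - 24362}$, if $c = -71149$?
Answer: $i \sqrt{95511} \approx 309.05 i$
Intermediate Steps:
$\sqrt{c - 24362} = \sqrt{-71149 - 24362} = \sqrt{-95511} = i \sqrt{95511}$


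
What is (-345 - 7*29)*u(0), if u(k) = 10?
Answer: -5480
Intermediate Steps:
(-345 - 7*29)*u(0) = (-345 - 7*29)*10 = (-345 - 203)*10 = -548*10 = -5480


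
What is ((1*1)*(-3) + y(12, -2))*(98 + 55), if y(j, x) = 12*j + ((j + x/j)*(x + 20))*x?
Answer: -43605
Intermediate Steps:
y(j, x) = 12*j + x*(20 + x)*(j + x/j) (y(j, x) = 12*j + ((j + x/j)*(20 + x))*x = 12*j + ((20 + x)*(j + x/j))*x = 12*j + x*(20 + x)*(j + x/j))
((1*1)*(-3) + y(12, -2))*(98 + 55) = ((1*1)*(-3) + ((-2)³ + 20*(-2)² + 12²*(12 + (-2)² + 20*(-2)))/12)*(98 + 55) = (1*(-3) + (-8 + 20*4 + 144*(12 + 4 - 40))/12)*153 = (-3 + (-8 + 80 + 144*(-24))/12)*153 = (-3 + (-8 + 80 - 3456)/12)*153 = (-3 + (1/12)*(-3384))*153 = (-3 - 282)*153 = -285*153 = -43605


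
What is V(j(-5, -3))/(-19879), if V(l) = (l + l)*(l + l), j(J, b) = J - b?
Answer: -16/19879 ≈ -0.00080487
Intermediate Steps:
V(l) = 4*l² (V(l) = (2*l)*(2*l) = 4*l²)
V(j(-5, -3))/(-19879) = (4*(-5 - 1*(-3))²)/(-19879) = (4*(-5 + 3)²)*(-1/19879) = (4*(-2)²)*(-1/19879) = (4*4)*(-1/19879) = 16*(-1/19879) = -16/19879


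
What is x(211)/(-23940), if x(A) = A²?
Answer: -44521/23940 ≈ -1.8597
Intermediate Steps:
x(211)/(-23940) = 211²/(-23940) = 44521*(-1/23940) = -44521/23940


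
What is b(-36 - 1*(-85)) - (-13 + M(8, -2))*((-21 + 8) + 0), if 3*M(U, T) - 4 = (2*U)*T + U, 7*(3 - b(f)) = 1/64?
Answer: -339587/1344 ≈ -252.67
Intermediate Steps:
b(f) = 1343/448 (b(f) = 3 - 1/7/64 = 3 - 1/7*1/64 = 3 - 1/448 = 1343/448)
M(U, T) = 4/3 + U/3 + 2*T*U/3 (M(U, T) = 4/3 + ((2*U)*T + U)/3 = 4/3 + (2*T*U + U)/3 = 4/3 + (U + 2*T*U)/3 = 4/3 + (U/3 + 2*T*U/3) = 4/3 + U/3 + 2*T*U/3)
b(-36 - 1*(-85)) - (-13 + M(8, -2))*((-21 + 8) + 0) = 1343/448 - (-13 + (4/3 + (1/3)*8 + (2/3)*(-2)*8))*((-21 + 8) + 0) = 1343/448 - (-13 + (4/3 + 8/3 - 32/3))*(-13 + 0) = 1343/448 - (-13 - 20/3)*(-13) = 1343/448 - (-59)*(-13)/3 = 1343/448 - 1*767/3 = 1343/448 - 767/3 = -339587/1344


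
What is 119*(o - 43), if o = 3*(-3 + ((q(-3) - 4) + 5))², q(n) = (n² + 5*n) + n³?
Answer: 432208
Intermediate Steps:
q(n) = n² + n³ + 5*n
o = 3675 (o = 3*(-3 + ((-3*(5 - 3 + (-3)²) - 4) + 5))² = 3*(-3 + ((-3*(5 - 3 + 9) - 4) + 5))² = 3*(-3 + ((-3*11 - 4) + 5))² = 3*(-3 + ((-33 - 4) + 5))² = 3*(-3 + (-37 + 5))² = 3*(-3 - 32)² = 3*(-35)² = 3*1225 = 3675)
119*(o - 43) = 119*(3675 - 43) = 119*3632 = 432208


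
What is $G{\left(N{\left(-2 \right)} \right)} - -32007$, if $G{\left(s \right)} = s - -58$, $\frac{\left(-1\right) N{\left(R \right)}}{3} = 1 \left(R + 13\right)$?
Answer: $32032$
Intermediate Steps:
$N{\left(R \right)} = -39 - 3 R$ ($N{\left(R \right)} = - 3 \cdot 1 \left(R + 13\right) = - 3 \cdot 1 \left(13 + R\right) = - 3 \left(13 + R\right) = -39 - 3 R$)
$G{\left(s \right)} = 58 + s$ ($G{\left(s \right)} = s + 58 = 58 + s$)
$G{\left(N{\left(-2 \right)} \right)} - -32007 = \left(58 - 33\right) - -32007 = \left(58 + \left(-39 + 6\right)\right) + 32007 = \left(58 - 33\right) + 32007 = 25 + 32007 = 32032$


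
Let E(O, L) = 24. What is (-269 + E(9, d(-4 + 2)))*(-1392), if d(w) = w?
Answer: 341040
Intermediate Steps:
(-269 + E(9, d(-4 + 2)))*(-1392) = (-269 + 24)*(-1392) = -245*(-1392) = 341040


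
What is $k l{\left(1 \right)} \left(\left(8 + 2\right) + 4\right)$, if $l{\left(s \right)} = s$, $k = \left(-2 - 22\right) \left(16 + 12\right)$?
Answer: $-9408$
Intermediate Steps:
$k = -672$ ($k = \left(-24\right) 28 = -672$)
$k l{\left(1 \right)} \left(\left(8 + 2\right) + 4\right) = \left(-672\right) 1 \left(\left(8 + 2\right) + 4\right) = - 672 \left(10 + 4\right) = \left(-672\right) 14 = -9408$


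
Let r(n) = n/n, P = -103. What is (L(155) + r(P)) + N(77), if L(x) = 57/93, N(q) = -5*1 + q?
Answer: 2282/31 ≈ 73.613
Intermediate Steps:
N(q) = -5 + q
r(n) = 1
L(x) = 19/31 (L(x) = 57*(1/93) = 19/31)
(L(155) + r(P)) + N(77) = (19/31 + 1) + (-5 + 77) = 50/31 + 72 = 2282/31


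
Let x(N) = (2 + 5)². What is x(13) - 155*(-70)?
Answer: 10899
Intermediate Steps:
x(N) = 49 (x(N) = 7² = 49)
x(13) - 155*(-70) = 49 - 155*(-70) = 49 + 10850 = 10899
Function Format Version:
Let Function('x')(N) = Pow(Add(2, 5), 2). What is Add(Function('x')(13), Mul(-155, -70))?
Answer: 10899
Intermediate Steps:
Function('x')(N) = 49 (Function('x')(N) = Pow(7, 2) = 49)
Add(Function('x')(13), Mul(-155, -70)) = Add(49, Mul(-155, -70)) = Add(49, 10850) = 10899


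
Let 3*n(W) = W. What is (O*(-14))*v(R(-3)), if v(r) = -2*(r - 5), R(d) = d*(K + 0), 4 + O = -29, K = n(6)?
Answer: 10164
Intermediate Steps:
n(W) = W/3
K = 2 (K = (⅓)*6 = 2)
O = -33 (O = -4 - 29 = -33)
R(d) = 2*d (R(d) = d*(2 + 0) = d*2 = 2*d)
v(r) = 10 - 2*r (v(r) = -2*(-5 + r) = 10 - 2*r)
(O*(-14))*v(R(-3)) = (-33*(-14))*(10 - 4*(-3)) = 462*(10 - 2*(-6)) = 462*(10 + 12) = 462*22 = 10164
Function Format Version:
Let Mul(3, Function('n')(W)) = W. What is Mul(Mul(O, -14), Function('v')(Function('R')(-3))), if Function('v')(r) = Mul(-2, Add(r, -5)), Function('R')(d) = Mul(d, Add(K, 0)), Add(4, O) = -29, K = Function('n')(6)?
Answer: 10164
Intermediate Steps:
Function('n')(W) = Mul(Rational(1, 3), W)
K = 2 (K = Mul(Rational(1, 3), 6) = 2)
O = -33 (O = Add(-4, -29) = -33)
Function('R')(d) = Mul(2, d) (Function('R')(d) = Mul(d, Add(2, 0)) = Mul(d, 2) = Mul(2, d))
Function('v')(r) = Add(10, Mul(-2, r)) (Function('v')(r) = Mul(-2, Add(-5, r)) = Add(10, Mul(-2, r)))
Mul(Mul(O, -14), Function('v')(Function('R')(-3))) = Mul(Mul(-33, -14), Add(10, Mul(-2, Mul(2, -3)))) = Mul(462, Add(10, Mul(-2, -6))) = Mul(462, Add(10, 12)) = Mul(462, 22) = 10164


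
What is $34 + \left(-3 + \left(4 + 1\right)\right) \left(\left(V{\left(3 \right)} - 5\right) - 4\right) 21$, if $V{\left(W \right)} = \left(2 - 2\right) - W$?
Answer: $-470$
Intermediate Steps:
$V{\left(W \right)} = - W$ ($V{\left(W \right)} = 0 - W = - W$)
$34 + \left(-3 + \left(4 + 1\right)\right) \left(\left(V{\left(3 \right)} - 5\right) - 4\right) 21 = 34 + \left(-3 + \left(4 + 1\right)\right) \left(\left(\left(-1\right) 3 - 5\right) - 4\right) 21 = 34 + \left(-3 + 5\right) \left(\left(-3 - 5\right) - 4\right) 21 = 34 + 2 \left(-8 - 4\right) 21 = 34 + 2 \left(-12\right) 21 = 34 - 504 = -470$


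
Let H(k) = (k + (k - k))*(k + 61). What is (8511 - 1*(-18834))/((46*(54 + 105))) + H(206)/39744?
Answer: 1798411/351072 ≈ 5.1226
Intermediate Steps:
H(k) = k*(61 + k) (H(k) = (k + 0)*(61 + k) = k*(61 + k))
(8511 - 1*(-18834))/((46*(54 + 105))) + H(206)/39744 = (8511 - 1*(-18834))/((46*(54 + 105))) + (206*(61 + 206))/39744 = (8511 + 18834)/((46*159)) + (206*267)*(1/39744) = 27345/7314 + 55002*(1/39744) = 27345*(1/7314) + 9167/6624 = 9115/2438 + 9167/6624 = 1798411/351072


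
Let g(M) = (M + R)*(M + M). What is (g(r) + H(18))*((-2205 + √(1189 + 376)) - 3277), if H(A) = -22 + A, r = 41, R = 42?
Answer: -37288564 + 6802*√1565 ≈ -3.7019e+7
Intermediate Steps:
g(M) = 2*M*(42 + M) (g(M) = (M + 42)*(M + M) = (42 + M)*(2*M) = 2*M*(42 + M))
(g(r) + H(18))*((-2205 + √(1189 + 376)) - 3277) = (2*41*(42 + 41) + (-22 + 18))*((-2205 + √(1189 + 376)) - 3277) = (2*41*83 - 4)*((-2205 + √1565) - 3277) = (6806 - 4)*(-5482 + √1565) = 6802*(-5482 + √1565) = -37288564 + 6802*√1565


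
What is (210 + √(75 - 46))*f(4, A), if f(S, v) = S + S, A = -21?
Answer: 1680 + 8*√29 ≈ 1723.1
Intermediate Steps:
f(S, v) = 2*S
(210 + √(75 - 46))*f(4, A) = (210 + √(75 - 46))*(2*4) = (210 + √29)*8 = 1680 + 8*√29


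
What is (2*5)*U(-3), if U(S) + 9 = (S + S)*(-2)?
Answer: 30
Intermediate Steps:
U(S) = -9 - 4*S (U(S) = -9 + (S + S)*(-2) = -9 + (2*S)*(-2) = -9 - 4*S)
(2*5)*U(-3) = (2*5)*(-9 - 4*(-3)) = 10*(-9 + 12) = 10*3 = 30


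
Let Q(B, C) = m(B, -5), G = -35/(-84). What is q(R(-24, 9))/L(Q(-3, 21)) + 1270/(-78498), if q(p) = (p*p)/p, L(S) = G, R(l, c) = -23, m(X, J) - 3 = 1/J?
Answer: -10835899/196245 ≈ -55.216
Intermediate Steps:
m(X, J) = 3 + 1/J
G = 5/12 (G = -35*(-1/84) = 5/12 ≈ 0.41667)
Q(B, C) = 14/5 (Q(B, C) = 3 + 1/(-5) = 3 - ⅕ = 14/5)
L(S) = 5/12
q(p) = p (q(p) = p²/p = p)
q(R(-24, 9))/L(Q(-3, 21)) + 1270/(-78498) = -23/5/12 + 1270/(-78498) = -23*12/5 + 1270*(-1/78498) = -276/5 - 635/39249 = -10835899/196245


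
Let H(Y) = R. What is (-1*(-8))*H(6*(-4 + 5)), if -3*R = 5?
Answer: -40/3 ≈ -13.333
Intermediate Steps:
R = -5/3 (R = -⅓*5 = -5/3 ≈ -1.6667)
H(Y) = -5/3
(-1*(-8))*H(6*(-4 + 5)) = -1*(-8)*(-5/3) = 8*(-5/3) = -40/3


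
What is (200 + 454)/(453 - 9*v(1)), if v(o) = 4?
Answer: 218/139 ≈ 1.5683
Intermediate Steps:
(200 + 454)/(453 - 9*v(1)) = (200 + 454)/(453 - 9*4) = 654/(453 - 36) = 654/417 = 654*(1/417) = 218/139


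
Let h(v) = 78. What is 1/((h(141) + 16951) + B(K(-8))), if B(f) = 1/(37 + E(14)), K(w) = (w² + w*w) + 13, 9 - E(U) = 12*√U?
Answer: 243278/4142892967 - 12*√14/29000250769 ≈ 5.8720e-5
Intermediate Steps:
E(U) = 9 - 12*√U
K(w) = 13 + 2*w² (K(w) = (w² + w²) + 13 = 2*w² + 13 = 13 + 2*w²)
B(f) = 1/(46 - 12*√14) (B(f) = 1/(37 + (9 - 12*√14)) = 1/(46 - 12*√14))
1/((h(141) + 16951) + B(K(-8))) = 1/((78 + 16951) + (23/50 + 3*√14/25)) = 1/(17029 + (23/50 + 3*√14/25)) = 1/(851473/50 + 3*√14/25)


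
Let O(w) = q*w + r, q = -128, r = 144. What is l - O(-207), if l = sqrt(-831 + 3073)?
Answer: -26640 + sqrt(2242) ≈ -26593.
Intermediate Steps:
l = sqrt(2242) ≈ 47.350
O(w) = 144 - 128*w (O(w) = -128*w + 144 = 144 - 128*w)
l - O(-207) = sqrt(2242) - (144 - 128*(-207)) = sqrt(2242) - (144 + 26496) = sqrt(2242) - 1*26640 = sqrt(2242) - 26640 = -26640 + sqrt(2242)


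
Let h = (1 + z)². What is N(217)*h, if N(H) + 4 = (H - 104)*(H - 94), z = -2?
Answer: 13895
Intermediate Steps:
N(H) = -4 + (-104 + H)*(-94 + H) (N(H) = -4 + (H - 104)*(H - 94) = -4 + (-104 + H)*(-94 + H))
h = 1 (h = (1 - 2)² = (-1)² = 1)
N(217)*h = (9772 + 217² - 198*217)*1 = (9772 + 47089 - 42966)*1 = 13895*1 = 13895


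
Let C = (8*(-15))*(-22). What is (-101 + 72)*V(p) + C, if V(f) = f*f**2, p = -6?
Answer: 8904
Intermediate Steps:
C = 2640 (C = -120*(-22) = 2640)
V(f) = f**3
(-101 + 72)*V(p) + C = (-101 + 72)*(-6)**3 + 2640 = -29*(-216) + 2640 = 6264 + 2640 = 8904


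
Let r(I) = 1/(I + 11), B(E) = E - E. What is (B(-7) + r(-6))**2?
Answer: 1/25 ≈ 0.040000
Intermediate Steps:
B(E) = 0
r(I) = 1/(11 + I)
(B(-7) + r(-6))**2 = (0 + 1/(11 - 6))**2 = (0 + 1/5)**2 = (1/5)**2 = 1/25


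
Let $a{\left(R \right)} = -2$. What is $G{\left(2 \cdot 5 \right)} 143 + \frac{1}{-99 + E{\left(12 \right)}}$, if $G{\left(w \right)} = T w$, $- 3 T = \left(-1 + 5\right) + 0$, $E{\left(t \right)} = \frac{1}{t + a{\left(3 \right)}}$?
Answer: $- \frac{5657110}{2967} \approx -1906.7$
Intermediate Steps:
$E{\left(t \right)} = \frac{1}{-2 + t}$ ($E{\left(t \right)} = \frac{1}{t - 2} = \frac{1}{-2 + t}$)
$T = - \frac{4}{3}$ ($T = - \frac{\left(-1 + 5\right) + 0}{3} = - \frac{4 + 0}{3} = \left(- \frac{1}{3}\right) 4 = - \frac{4}{3} \approx -1.3333$)
$G{\left(w \right)} = - \frac{4 w}{3}$
$G{\left(2 \cdot 5 \right)} 143 + \frac{1}{-99 + E{\left(12 \right)}} = - \frac{4 \cdot 2 \cdot 5}{3} \cdot 143 + \frac{1}{-99 + \frac{1}{-2 + 12}} = \left(- \frac{4}{3}\right) 10 \cdot 143 + \frac{1}{-99 + \frac{1}{10}} = \left(- \frac{40}{3}\right) 143 + \frac{1}{-99 + \frac{1}{10}} = - \frac{5720}{3} + \frac{1}{- \frac{989}{10}} = - \frac{5720}{3} - \frac{10}{989} = - \frac{5657110}{2967}$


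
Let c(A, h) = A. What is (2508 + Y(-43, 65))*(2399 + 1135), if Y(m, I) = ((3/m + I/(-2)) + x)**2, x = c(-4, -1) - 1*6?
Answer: 56459341263/3698 ≈ 1.5268e+7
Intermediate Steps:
x = -10 (x = -4 - 1*6 = -4 - 6 = -10)
Y(m, I) = (-10 + 3/m - I/2)**2 (Y(m, I) = ((3/m + I/(-2)) - 10)**2 = ((3/m + I*(-1/2)) - 10)**2 = ((3/m - I/2) - 10)**2 = (-10 + 3/m - I/2)**2)
(2508 + Y(-43, 65))*(2399 + 1135) = (2508 + (1/4)*(-6 + 20*(-43) + 65*(-43))**2/(-43)**2)*(2399 + 1135) = (2508 + (1/4)*(1/1849)*(-6 - 860 - 2795)**2)*3534 = (2508 + (1/4)*(1/1849)*(-3661)**2)*3534 = (2508 + (1/4)*(1/1849)*13402921)*3534 = (2508 + 13402921/7396)*3534 = (31952089/7396)*3534 = 56459341263/3698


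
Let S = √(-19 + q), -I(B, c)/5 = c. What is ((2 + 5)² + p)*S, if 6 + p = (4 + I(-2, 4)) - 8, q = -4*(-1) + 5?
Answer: 19*I*√10 ≈ 60.083*I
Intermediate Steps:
I(B, c) = -5*c
q = 9 (q = 4 + 5 = 9)
S = I*√10 (S = √(-19 + 9) = √(-10) = I*√10 ≈ 3.1623*I)
p = -30 (p = -6 + ((4 - 5*4) - 8) = -6 + ((4 - 20) - 8) = -6 + (-16 - 8) = -6 - 24 = -30)
((2 + 5)² + p)*S = ((2 + 5)² - 30)*(I*√10) = (7² - 30)*(I*√10) = (49 - 30)*(I*√10) = 19*(I*√10) = 19*I*√10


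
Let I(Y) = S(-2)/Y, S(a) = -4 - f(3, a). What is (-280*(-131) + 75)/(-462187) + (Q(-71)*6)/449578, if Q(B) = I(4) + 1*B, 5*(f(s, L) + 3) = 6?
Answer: -167226562691/2077891070860 ≈ -0.080479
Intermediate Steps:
f(s, L) = -9/5 (f(s, L) = -3 + (1/5)*6 = -3 + 6/5 = -9/5)
S(a) = -11/5 (S(a) = -4 - 1*(-9/5) = -4 + 9/5 = -11/5)
I(Y) = -11/(5*Y)
Q(B) = -11/20 + B (Q(B) = -11/5/4 + 1*B = -11/5*1/4 + B = -11/20 + B)
(-280*(-131) + 75)/(-462187) + (Q(-71)*6)/449578 = (-280*(-131) + 75)/(-462187) + ((-11/20 - 71)*6)/449578 = (36680 + 75)*(-1/462187) - 1431/20*6*(1/449578) = 36755*(-1/462187) - 4293/10*1/449578 = -36755/462187 - 4293/4495780 = -167226562691/2077891070860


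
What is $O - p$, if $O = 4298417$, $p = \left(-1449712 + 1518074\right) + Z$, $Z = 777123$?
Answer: $3452932$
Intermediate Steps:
$p = 845485$ ($p = \left(-1449712 + 1518074\right) + 777123 = 68362 + 777123 = 845485$)
$O - p = 4298417 - 845485 = 3452932$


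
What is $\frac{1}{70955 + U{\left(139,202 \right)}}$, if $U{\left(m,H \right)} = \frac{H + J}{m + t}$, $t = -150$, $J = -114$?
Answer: $\frac{1}{70947} \approx 1.4095 \cdot 10^{-5}$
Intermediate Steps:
$U{\left(m,H \right)} = \frac{-114 + H}{-150 + m}$ ($U{\left(m,H \right)} = \frac{H - 114}{m - 150} = \frac{-114 + H}{-150 + m}$)
$\frac{1}{70955 + U{\left(139,202 \right)}} = \frac{1}{70955 + \frac{-114 + 202}{-150 + 139}} = \frac{1}{70955 + \frac{1}{-11} \cdot 88} = \frac{1}{70955 - 8} = \frac{1}{70947}$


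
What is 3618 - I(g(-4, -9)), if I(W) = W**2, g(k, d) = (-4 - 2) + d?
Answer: 3393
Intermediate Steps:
g(k, d) = -6 + d
3618 - I(g(-4, -9)) = 3618 - (-6 - 9)**2 = 3618 - 1*(-15)**2 = 3618 - 1*225 = 3618 - 225 = 3393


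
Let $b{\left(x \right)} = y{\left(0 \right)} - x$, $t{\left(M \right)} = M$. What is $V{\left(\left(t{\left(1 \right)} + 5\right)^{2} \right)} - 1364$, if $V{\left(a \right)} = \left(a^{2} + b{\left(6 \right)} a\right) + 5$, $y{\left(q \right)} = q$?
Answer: $-279$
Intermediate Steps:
$b{\left(x \right)} = - x$ ($b{\left(x \right)} = 0 - x = - x$)
$V{\left(a \right)} = 5 + a^{2} - 6 a$ ($V{\left(a \right)} = \left(a^{2} + \left(-1\right) 6 a\right) + 5 = \left(a^{2} - 6 a\right) + 5 = 5 + a^{2} - 6 a$)
$V{\left(\left(t{\left(1 \right)} + 5\right)^{2} \right)} - 1364 = \left(5 + \left(\left(1 + 5\right)^{2}\right)^{2} - 6 \left(1 + 5\right)^{2}\right) - 1364 = \left(5 + \left(6^{2}\right)^{2} - 6 \cdot 6^{2}\right) - 1364 = \left(5 + 36^{2} - 216\right) - 1364 = \left(5 + 1296 - 216\right) - 1364 = 1085 - 1364 = -279$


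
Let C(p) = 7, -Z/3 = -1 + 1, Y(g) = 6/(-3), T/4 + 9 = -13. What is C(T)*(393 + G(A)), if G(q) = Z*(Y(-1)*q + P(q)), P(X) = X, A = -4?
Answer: 2751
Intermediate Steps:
T = -88 (T = -36 + 4*(-13) = -36 - 52 = -88)
Y(g) = -2 (Y(g) = 6*(-1/3) = -2)
Z = 0 (Z = -3*(-1 + 1) = -3*0 = 0)
G(q) = 0 (G(q) = 0*(-2*q + q) = 0*(-q) = 0)
C(T)*(393 + G(A)) = 7*(393 + 0) = 7*393 = 2751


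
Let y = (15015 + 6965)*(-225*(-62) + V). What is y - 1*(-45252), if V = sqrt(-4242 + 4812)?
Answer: 306666252 + 21980*sqrt(570) ≈ 3.0719e+8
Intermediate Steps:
V = sqrt(570) ≈ 23.875
y = 306621000 + 21980*sqrt(570) (y = (15015 + 6965)*(-225*(-62) + sqrt(570)) = 21980*(13950 + sqrt(570)) = 306621000 + 21980*sqrt(570) ≈ 3.0715e+8)
y - 1*(-45252) = (306621000 + 21980*sqrt(570)) - 1*(-45252) = (306621000 + 21980*sqrt(570)) + 45252 = 306666252 + 21980*sqrt(570)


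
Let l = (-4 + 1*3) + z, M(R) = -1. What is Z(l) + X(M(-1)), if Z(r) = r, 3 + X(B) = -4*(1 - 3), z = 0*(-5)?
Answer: 4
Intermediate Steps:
z = 0
X(B) = 5 (X(B) = -3 - 4*(1 - 3) = -3 - 4*(-2) = -3 + 8 = 5)
l = -1 (l = (-4 + 1*3) + 0 = (-4 + 3) + 0 = -1 + 0 = -1)
Z(l) + X(M(-1)) = -1 + 5 = 4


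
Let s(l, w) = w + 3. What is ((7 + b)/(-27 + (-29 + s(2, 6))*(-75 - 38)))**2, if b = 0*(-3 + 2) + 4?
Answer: 1/41209 ≈ 2.4267e-5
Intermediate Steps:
b = 4 (b = 0*(-1) + 4 = 0 + 4 = 4)
s(l, w) = 3 + w
((7 + b)/(-27 + (-29 + s(2, 6))*(-75 - 38)))**2 = ((7 + 4)/(-27 + (-29 + (3 + 6))*(-75 - 38)))**2 = (11/(-27 + (-29 + 9)*(-113)))**2 = (11/(-27 - 20*(-113)))**2 = (11/(-27 + 2260))**2 = (11/2233)**2 = (11*(1/2233))**2 = (1/203)**2 = 1/41209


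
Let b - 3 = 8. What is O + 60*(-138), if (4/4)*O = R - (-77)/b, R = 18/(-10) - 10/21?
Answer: -868904/105 ≈ -8275.3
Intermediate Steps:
b = 11 (b = 3 + 8 = 11)
R = -239/105 (R = 18*(-1/10) - 10*1/21 = -9/5 - 10/21 = -239/105 ≈ -2.2762)
O = 496/105 (O = -239/105 - (-77)/11 = -239/105 - 1*(-7) = -239/105 + 7 = 496/105 ≈ 4.7238)
O + 60*(-138) = 496/105 + 60*(-138) = 496/105 - 8280 = -868904/105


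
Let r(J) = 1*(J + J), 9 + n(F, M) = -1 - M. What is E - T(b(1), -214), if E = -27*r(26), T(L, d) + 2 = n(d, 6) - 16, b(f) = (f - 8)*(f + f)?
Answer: -1370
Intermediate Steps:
n(F, M) = -10 - M (n(F, M) = -9 + (-1 - M) = -10 - M)
b(f) = 2*f*(-8 + f) (b(f) = (-8 + f)*(2*f) = 2*f*(-8 + f))
T(L, d) = -34 (T(L, d) = -2 + ((-10 - 1*6) - 16) = -2 + ((-10 - 6) - 16) = -2 + (-16 - 16) = -2 - 32 = -34)
r(J) = 2*J (r(J) = 1*(2*J) = 2*J)
E = -1404 (E = -54*26 = -27*52 = -1404)
E - T(b(1), -214) = -1404 - 1*(-34) = -1404 + 34 = -1370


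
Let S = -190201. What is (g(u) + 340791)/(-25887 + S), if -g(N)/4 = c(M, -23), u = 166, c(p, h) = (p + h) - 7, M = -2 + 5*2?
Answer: -340879/216088 ≈ -1.5775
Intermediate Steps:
M = 8 (M = -2 + 10 = 8)
c(p, h) = -7 + h + p (c(p, h) = (h + p) - 7 = -7 + h + p)
g(N) = 88 (g(N) = -4*(-7 - 23 + 8) = -4*(-22) = 88)
(g(u) + 340791)/(-25887 + S) = (88 + 340791)/(-25887 - 190201) = 340879/(-216088) = 340879*(-1/216088) = -340879/216088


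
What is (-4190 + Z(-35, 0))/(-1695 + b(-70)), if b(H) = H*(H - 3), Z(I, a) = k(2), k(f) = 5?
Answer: -837/683 ≈ -1.2255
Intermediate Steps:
Z(I, a) = 5
b(H) = H*(-3 + H)
(-4190 + Z(-35, 0))/(-1695 + b(-70)) = (-4190 + 5)/(-1695 - 70*(-3 - 70)) = -4185/(-1695 - 70*(-73)) = -4185/(-1695 + 5110) = -4185/3415 = -4185*1/3415 = -837/683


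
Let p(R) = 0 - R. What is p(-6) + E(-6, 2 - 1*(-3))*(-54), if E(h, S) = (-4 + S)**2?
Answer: -48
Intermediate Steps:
p(R) = -R
p(-6) + E(-6, 2 - 1*(-3))*(-54) = -1*(-6) + (-4 + (2 - 1*(-3)))**2*(-54) = 6 + (-4 + (2 + 3))**2*(-54) = 6 + (-4 + 5)**2*(-54) = 6 + 1**2*(-54) = 6 + 1*(-54) = 6 - 54 = -48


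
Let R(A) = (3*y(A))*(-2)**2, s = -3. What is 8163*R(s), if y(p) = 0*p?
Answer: 0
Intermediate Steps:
y(p) = 0
R(A) = 0 (R(A) = (3*0)*(-2)**2 = 0*4 = 0)
8163*R(s) = 8163*0 = 0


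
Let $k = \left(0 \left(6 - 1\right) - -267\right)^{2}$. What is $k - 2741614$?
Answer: $-2670325$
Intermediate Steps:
$k = 71289$ ($k = \left(0 \cdot 5 + \left(-246 + 513\right)\right)^{2} = \left(0 + 267\right)^{2} = 267^{2} = 71289$)
$k - 2741614 = 71289 - 2741614 = -2670325$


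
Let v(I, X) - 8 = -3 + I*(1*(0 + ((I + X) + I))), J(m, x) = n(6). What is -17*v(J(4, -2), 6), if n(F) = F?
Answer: -1921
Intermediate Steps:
J(m, x) = 6
v(I, X) = 5 + I*(X + 2*I) (v(I, X) = 8 + (-3 + I*(1*(0 + ((I + X) + I)))) = 8 + (-3 + I*(1*(0 + (X + 2*I)))) = 8 + (-3 + I*(1*(X + 2*I))) = 8 + (-3 + I*(X + 2*I)) = 5 + I*(X + 2*I))
-17*v(J(4, -2), 6) = -17*(5 + 2*6² + 6*6) = -17*(5 + 2*36 + 36) = -17*(5 + 72 + 36) = -17*113 = -1921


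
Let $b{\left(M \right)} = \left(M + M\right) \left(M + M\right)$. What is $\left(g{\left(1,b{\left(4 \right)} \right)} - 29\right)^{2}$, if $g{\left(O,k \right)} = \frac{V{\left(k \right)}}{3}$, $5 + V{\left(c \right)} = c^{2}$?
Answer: $\frac{16032016}{9} \approx 1.7813 \cdot 10^{6}$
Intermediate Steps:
$b{\left(M \right)} = 4 M^{2}$ ($b{\left(M \right)} = 2 M 2 M = 4 M^{2}$)
$V{\left(c \right)} = -5 + c^{2}$
$g{\left(O,k \right)} = - \frac{5}{3} + \frac{k^{2}}{3}$ ($g{\left(O,k \right)} = \frac{-5 + k^{2}}{3} = \left(-5 + k^{2}\right) \frac{1}{3} = - \frac{5}{3} + \frac{k^{2}}{3}$)
$\left(g{\left(1,b{\left(4 \right)} \right)} - 29\right)^{2} = \left(\left(- \frac{5}{3} + \frac{\left(4 \cdot 4^{2}\right)^{2}}{3}\right) - 29\right)^{2} = \left(\left(- \frac{5}{3} + \frac{\left(4 \cdot 16\right)^{2}}{3}\right) - 29\right)^{2} = \left(\left(- \frac{5}{3} + \frac{64^{2}}{3}\right) - 29\right)^{2} = \left(\left(- \frac{5}{3} + \frac{1}{3} \cdot 4096\right) - 29\right)^{2} = \left(\left(- \frac{5}{3} + \frac{4096}{3}\right) - 29\right)^{2} = \left(\frac{4091}{3} - 29\right)^{2} = \left(\frac{4004}{3}\right)^{2} = \frac{16032016}{9}$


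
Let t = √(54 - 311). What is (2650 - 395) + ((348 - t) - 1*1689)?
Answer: 914 - I*√257 ≈ 914.0 - 16.031*I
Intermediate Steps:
t = I*√257 (t = √(-257) = I*√257 ≈ 16.031*I)
(2650 - 395) + ((348 - t) - 1*1689) = (2650 - 395) + ((348 - I*√257) - 1*1689) = 2255 + ((348 - I*√257) - 1689) = 2255 + (-1341 - I*√257) = 914 - I*√257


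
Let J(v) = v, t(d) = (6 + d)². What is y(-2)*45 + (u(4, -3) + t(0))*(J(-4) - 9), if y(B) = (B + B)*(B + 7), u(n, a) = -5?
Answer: -1303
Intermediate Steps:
y(B) = 2*B*(7 + B) (y(B) = (2*B)*(7 + B) = 2*B*(7 + B))
y(-2)*45 + (u(4, -3) + t(0))*(J(-4) - 9) = (2*(-2)*(7 - 2))*45 + (-5 + (6 + 0)²)*(-4 - 9) = (2*(-2)*5)*45 + (-5 + 6²)*(-13) = -20*45 + (-5 + 36)*(-13) = -900 + 31*(-13) = -900 - 403 = -1303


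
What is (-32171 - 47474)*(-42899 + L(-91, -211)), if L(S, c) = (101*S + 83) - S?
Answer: 4134849820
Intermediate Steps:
L(S, c) = 83 + 100*S (L(S, c) = (83 + 101*S) - S = 83 + 100*S)
(-32171 - 47474)*(-42899 + L(-91, -211)) = (-32171 - 47474)*(-42899 + (83 + 100*(-91))) = -79645*(-42899 + (83 - 9100)) = -79645*(-42899 - 9017) = -79645*(-51916) = 4134849820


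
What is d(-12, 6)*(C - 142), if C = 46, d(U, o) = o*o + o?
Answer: -4032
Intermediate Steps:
d(U, o) = o + o² (d(U, o) = o² + o = o + o²)
d(-12, 6)*(C - 142) = (6*(1 + 6))*(46 - 142) = (6*7)*(-96) = 42*(-96) = -4032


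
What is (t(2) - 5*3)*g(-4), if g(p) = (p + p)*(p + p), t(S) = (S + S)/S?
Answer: -832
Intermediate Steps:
t(S) = 2 (t(S) = (2*S)/S = 2)
g(p) = 4*p**2 (g(p) = (2*p)*(2*p) = 4*p**2)
(t(2) - 5*3)*g(-4) = (2 - 5*3)*(4*(-4)**2) = (2 - 15)*(4*16) = -13*64 = -832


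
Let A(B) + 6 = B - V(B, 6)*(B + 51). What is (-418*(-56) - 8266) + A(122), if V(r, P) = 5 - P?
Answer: 15431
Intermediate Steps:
A(B) = 45 + 2*B (A(B) = -6 + (B - (5 - 1*6)*(B + 51)) = -6 + (B - (5 - 6)*(51 + B)) = -6 + (B - (-1)*(51 + B)) = -6 + (B - (-51 - B)) = -6 + (B + (51 + B)) = -6 + (51 + 2*B) = 45 + 2*B)
(-418*(-56) - 8266) + A(122) = (-418*(-56) - 8266) + (45 + 2*122) = (23408 - 8266) + (45 + 244) = 15142 + 289 = 15431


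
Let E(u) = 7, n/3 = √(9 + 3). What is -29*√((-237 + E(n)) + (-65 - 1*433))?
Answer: -58*I*√182 ≈ -782.46*I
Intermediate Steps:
n = 6*√3 (n = 3*√(9 + 3) = 3*√12 = 3*(2*√3) = 6*√3 ≈ 10.392)
-29*√((-237 + E(n)) + (-65 - 1*433)) = -29*√((-237 + 7) + (-65 - 1*433)) = -29*√(-230 + (-65 - 433)) = -29*√(-230 - 498) = -58*I*√182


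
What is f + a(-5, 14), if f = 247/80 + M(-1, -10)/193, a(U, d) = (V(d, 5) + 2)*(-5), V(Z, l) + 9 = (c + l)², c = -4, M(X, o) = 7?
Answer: 511431/15440 ≈ 33.124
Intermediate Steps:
V(Z, l) = -9 + (-4 + l)²
a(U, d) = 30 (a(U, d) = ((-9 + (-4 + 5)²) + 2)*(-5) = ((-9 + 1²) + 2)*(-5) = ((-9 + 1) + 2)*(-5) = (-8 + 2)*(-5) = -6*(-5) = 30)
f = 48231/15440 (f = 247/80 + 7/193 = 48231/15440 ≈ 3.1238)
f + a(-5, 14) = 48231/15440 + 30 = 511431/15440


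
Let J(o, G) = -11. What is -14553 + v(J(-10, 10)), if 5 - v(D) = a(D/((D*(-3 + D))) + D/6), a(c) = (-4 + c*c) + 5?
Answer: -6417709/441 ≈ -14553.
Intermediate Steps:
a(c) = 1 + c² (a(c) = (-4 + c²) + 5 = 1 + c²)
v(D) = 4 - (1/(-3 + D) + D/6)² (v(D) = 5 - (1 + (D/((D*(-3 + D))) + D/6)²) = 5 - (1 + (D*(1/(D*(-3 + D))) + D*(⅙))²) = 5 - (1 + (1/(-3 + D) + D/6)²) = 5 + (-1 - (1/(-3 + D) + D/6)²) = 4 - (1/(-3 + D) + D/6)²)
-14553 + v(J(-10, 10)) = -14553 + (4 - (6 + (-11)² - 3*(-11))²/(36*(-3 - 11)²)) = -14553 + (4 - 1/36*(6 + 121 + 33)²/(-14)²) = -14553 + (4 - 1/36*1/196*160²) = -14553 + (4 - 1/36*1/196*25600) = -14553 + (4 - 1600/441) = -14553 + 164/441 = -6417709/441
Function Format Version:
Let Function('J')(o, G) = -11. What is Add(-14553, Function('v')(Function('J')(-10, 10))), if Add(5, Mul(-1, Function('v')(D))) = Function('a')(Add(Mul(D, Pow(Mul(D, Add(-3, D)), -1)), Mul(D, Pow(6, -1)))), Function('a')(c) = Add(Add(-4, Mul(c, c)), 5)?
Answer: Rational(-6417709, 441) ≈ -14553.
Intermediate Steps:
Function('a')(c) = Add(1, Pow(c, 2)) (Function('a')(c) = Add(Add(-4, Pow(c, 2)), 5) = Add(1, Pow(c, 2)))
Function('v')(D) = Add(4, Mul(-1, Pow(Add(Pow(Add(-3, D), -1), Mul(Rational(1, 6), D)), 2))) (Function('v')(D) = Add(5, Mul(-1, Add(1, Pow(Add(Mul(D, Pow(Mul(D, Add(-3, D)), -1)), Mul(D, Pow(6, -1))), 2)))) = Add(5, Mul(-1, Add(1, Pow(Add(Mul(D, Mul(Pow(D, -1), Pow(Add(-3, D), -1))), Mul(D, Rational(1, 6))), 2)))) = Add(5, Mul(-1, Add(1, Pow(Add(Pow(Add(-3, D), -1), Mul(Rational(1, 6), D)), 2)))) = Add(5, Add(-1, Mul(-1, Pow(Add(Pow(Add(-3, D), -1), Mul(Rational(1, 6), D)), 2)))) = Add(4, Mul(-1, Pow(Add(Pow(Add(-3, D), -1), Mul(Rational(1, 6), D)), 2))))
Add(-14553, Function('v')(Function('J')(-10, 10))) = Add(-14553, Add(4, Mul(Rational(-1, 36), Pow(Add(-3, -11), -2), Pow(Add(6, Pow(-11, 2), Mul(-3, -11)), 2)))) = Add(-14553, Add(4, Mul(Rational(-1, 36), Pow(-14, -2), Pow(Add(6, 121, 33), 2)))) = Add(-14553, Add(4, Mul(Rational(-1, 36), Rational(1, 196), Pow(160, 2)))) = Add(-14553, Add(4, Mul(Rational(-1, 36), Rational(1, 196), 25600))) = Add(-14553, Add(4, Rational(-1600, 441))) = Add(-14553, Rational(164, 441)) = Rational(-6417709, 441)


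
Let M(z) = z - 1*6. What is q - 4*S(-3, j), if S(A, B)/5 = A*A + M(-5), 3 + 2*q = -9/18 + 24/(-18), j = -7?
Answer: 451/12 ≈ 37.583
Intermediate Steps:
M(z) = -6 + z (M(z) = z - 6 = -6 + z)
q = -29/12 (q = -3/2 + (-9/18 + 24/(-18))/2 = -3/2 + (-9*1/18 + 24*(-1/18))/2 = -3/2 + (-1/2 - 4/3)/2 = -3/2 + (1/2)*(-11/6) = -3/2 - 11/12 = -29/12 ≈ -2.4167)
S(A, B) = -55 + 5*A**2 (S(A, B) = 5*(A*A + (-6 - 5)) = 5*(A**2 - 11) = 5*(-11 + A**2) = -55 + 5*A**2)
q - 4*S(-3, j) = -29/12 - 4*(-55 + 5*(-3)**2) = -29/12 - 4*(-55 + 5*9) = -29/12 - 4*(-55 + 45) = -29/12 - 4*(-10) = -29/12 + 40 = 451/12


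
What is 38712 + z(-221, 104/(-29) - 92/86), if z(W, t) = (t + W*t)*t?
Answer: 52781388488/1555009 ≈ 33943.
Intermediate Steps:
z(W, t) = t*(t + W*t)
38712 + z(-221, 104/(-29) - 92/86) = 38712 + (104/(-29) - 92/86)**2*(1 - 221) = 38712 + (104*(-1/29) - 92*1/86)**2*(-220) = 38712 + (-104/29 - 46/43)**2*(-220) = 38712 + (-5806/1247)**2*(-220) = 38712 + (33709636/1555009)*(-220) = 38712 - 7416119920/1555009 = 52781388488/1555009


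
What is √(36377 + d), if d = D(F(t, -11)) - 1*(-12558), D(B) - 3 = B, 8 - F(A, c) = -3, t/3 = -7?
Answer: √48949 ≈ 221.24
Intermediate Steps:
t = -21 (t = 3*(-7) = -21)
F(A, c) = 11 (F(A, c) = 8 - 1*(-3) = 8 + 3 = 11)
D(B) = 3 + B
d = 12572 (d = (3 + 11) - 1*(-12558) = 14 + 12558 = 12572)
√(36377 + d) = √(36377 + 12572) = √48949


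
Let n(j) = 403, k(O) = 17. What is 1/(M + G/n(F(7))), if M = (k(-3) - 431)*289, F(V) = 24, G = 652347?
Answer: -403/47564991 ≈ -8.4726e-6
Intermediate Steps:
M = -119646 (M = (17 - 431)*289 = -414*289 = -119646)
1/(M + G/n(F(7))) = 1/(-119646 + 652347/403) = 1/(-47564991/403) = -403/47564991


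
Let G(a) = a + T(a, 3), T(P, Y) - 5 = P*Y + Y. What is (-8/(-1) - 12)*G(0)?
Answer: -32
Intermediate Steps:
T(P, Y) = 5 + Y + P*Y (T(P, Y) = 5 + (P*Y + Y) = 5 + (Y + P*Y) = 5 + Y + P*Y)
G(a) = 8 + 4*a (G(a) = a + (5 + 3 + a*3) = a + (5 + 3 + 3*a) = a + (8 + 3*a) = 8 + 4*a)
(-8/(-1) - 12)*G(0) = (-8/(-1) - 12)*(8 + 4*0) = (-8*(-1) - 12)*(8 + 0) = (8 - 12)*8 = -4*8 = -32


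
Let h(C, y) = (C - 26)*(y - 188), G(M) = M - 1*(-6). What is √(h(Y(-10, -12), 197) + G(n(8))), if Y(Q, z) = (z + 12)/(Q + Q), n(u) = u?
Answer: 2*I*√55 ≈ 14.832*I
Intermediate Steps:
Y(Q, z) = (12 + z)/(2*Q) (Y(Q, z) = (12 + z)/((2*Q)) = (12 + z)*(1/(2*Q)) = (12 + z)/(2*Q))
G(M) = 6 + M (G(M) = M + 6 = 6 + M)
h(C, y) = (-188 + y)*(-26 + C) (h(C, y) = (-26 + C)*(-188 + y) = (-188 + y)*(-26 + C))
√(h(Y(-10, -12), 197) + G(n(8))) = √((4888 - 94*(12 - 12)/(-10) - 26*197 + ((½)*(12 - 12)/(-10))*197) + (6 + 8)) = √((4888 - 94*(-1)*0/10 - 5122 + ((½)*(-⅒)*0)*197) + 14) = √((4888 - 188*0 - 5122 + 0*197) + 14) = √((4888 + 0 - 5122 + 0) + 14) = √(-234 + 14) = √(-220) = 2*I*√55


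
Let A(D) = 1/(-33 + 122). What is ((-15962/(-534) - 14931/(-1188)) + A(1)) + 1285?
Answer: 15595127/11748 ≈ 1327.5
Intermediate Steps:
A(D) = 1/89
((-15962/(-534) - 14931/(-1188)) + A(1)) + 1285 = ((-15962/(-534) - 14931/(-1188)) + 1/89) + 1285 = ((-15962*(-1/534) - 14931*(-1/1188)) + 1/89) + 1285 = ((7981/267 + 553/44) + 1/89) + 1285 = (498815/11748 + 1/89) + 1285 = 498947/11748 + 1285 = 15595127/11748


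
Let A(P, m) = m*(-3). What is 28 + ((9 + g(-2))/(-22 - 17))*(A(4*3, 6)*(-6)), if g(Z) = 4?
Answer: -8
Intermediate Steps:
A(P, m) = -3*m
28 + ((9 + g(-2))/(-22 - 17))*(A(4*3, 6)*(-6)) = 28 + ((9 + 4)/(-22 - 17))*(-3*6*(-6)) = 28 + (13/(-39))*(-18*(-6)) = 28 + (13*(-1/39))*108 = 28 - ⅓*108 = 28 - 36 = -8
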